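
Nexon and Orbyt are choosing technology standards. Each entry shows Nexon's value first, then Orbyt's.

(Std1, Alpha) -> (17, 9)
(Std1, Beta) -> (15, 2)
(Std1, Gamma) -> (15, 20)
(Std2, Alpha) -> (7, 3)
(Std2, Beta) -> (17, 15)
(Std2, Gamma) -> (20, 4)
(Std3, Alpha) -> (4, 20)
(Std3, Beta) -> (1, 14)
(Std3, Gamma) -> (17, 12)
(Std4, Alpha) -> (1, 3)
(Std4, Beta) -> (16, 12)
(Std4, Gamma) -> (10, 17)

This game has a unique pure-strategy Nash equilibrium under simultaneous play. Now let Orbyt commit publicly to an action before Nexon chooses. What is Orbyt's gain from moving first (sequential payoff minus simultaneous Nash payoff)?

0

Solve by backward induction (Orbyt leads).
- Alpha: Nexon compares 17, 7, 4, 1 and picks Std1; Orbyt would get 9.
- Beta: Nexon compares 15, 17, 1, 16 and picks Std2; Orbyt would get 15.
- Gamma: Nexon compares 15, 20, 17, 10 and picks Std2; Orbyt would get 4.
Maximizing over 9, 15, 4, Orbyt chooses Beta. Subgame-perfect outcome: (Std2, Beta) with payoffs (17, 15).
Under simultaneous play:
Nexon's best replies: Alpha→Std1; Beta→Std2; Gamma→Std2.
Orbyt's best replies: Std1→Gamma; Std2→Beta; Std3→Alpha; Std4→Gamma.
The unique mutual best reply is (Std2, Beta), giving (17, 15).
Orbyt's commitment gain: 15 − 15 = 0.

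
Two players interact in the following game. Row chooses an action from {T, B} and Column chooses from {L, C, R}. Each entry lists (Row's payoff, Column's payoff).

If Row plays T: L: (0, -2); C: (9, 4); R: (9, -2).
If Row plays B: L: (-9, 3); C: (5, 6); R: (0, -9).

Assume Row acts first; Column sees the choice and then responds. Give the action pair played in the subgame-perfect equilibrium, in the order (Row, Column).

Work backward from Column's decision.
- T → Column plays C (best of -2, 4, -2); Row gets 9.
- B → Column plays C (best of 3, 6, -9); Row gets 5.
Among 9, 5, the best is 9 at T. Subgame-perfect outcome: (T, C) with payoffs (9, 4).

(T, C)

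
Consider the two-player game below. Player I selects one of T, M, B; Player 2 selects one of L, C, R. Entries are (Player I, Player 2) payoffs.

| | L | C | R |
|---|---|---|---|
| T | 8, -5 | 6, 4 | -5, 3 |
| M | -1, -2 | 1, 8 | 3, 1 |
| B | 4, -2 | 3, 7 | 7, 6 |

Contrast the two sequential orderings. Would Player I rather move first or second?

second

If Player I leads: Player 2's best replies are T→C, M→C, B→C; Player I's induced payoffs 6, 1, 3; outcome (T, C), payoffs (6, 4).
If Player 2 leads: Player I's best replies are L→T, C→T, R→B; Player 2's induced payoffs -5, 4, 6; outcome (B, R), payoffs (7, 6).
Player I gets 6 moving first and 7 moving second, so Player I prefers to move second.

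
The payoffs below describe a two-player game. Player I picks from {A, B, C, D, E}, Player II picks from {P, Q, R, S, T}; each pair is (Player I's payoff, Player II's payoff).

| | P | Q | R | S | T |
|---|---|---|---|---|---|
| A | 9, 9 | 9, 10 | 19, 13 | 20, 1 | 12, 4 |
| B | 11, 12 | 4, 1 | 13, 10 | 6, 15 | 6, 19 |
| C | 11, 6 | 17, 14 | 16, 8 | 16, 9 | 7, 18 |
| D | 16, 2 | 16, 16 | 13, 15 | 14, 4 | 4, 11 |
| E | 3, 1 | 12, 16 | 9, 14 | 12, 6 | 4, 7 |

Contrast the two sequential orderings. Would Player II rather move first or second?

first

If Player I leads: Player II's best replies are A→R, B→T, C→T, D→Q, E→Q; Player I's induced payoffs 19, 6, 7, 16, 12; outcome (A, R), payoffs (19, 13).
If Player II leads: Player I's best replies are P→D, Q→C, R→A, S→A, T→A; Player II's induced payoffs 2, 14, 13, 1, 4; outcome (C, Q), payoffs (17, 14).
Player II gets 14 moving first and 13 moving second, so Player II prefers to move first.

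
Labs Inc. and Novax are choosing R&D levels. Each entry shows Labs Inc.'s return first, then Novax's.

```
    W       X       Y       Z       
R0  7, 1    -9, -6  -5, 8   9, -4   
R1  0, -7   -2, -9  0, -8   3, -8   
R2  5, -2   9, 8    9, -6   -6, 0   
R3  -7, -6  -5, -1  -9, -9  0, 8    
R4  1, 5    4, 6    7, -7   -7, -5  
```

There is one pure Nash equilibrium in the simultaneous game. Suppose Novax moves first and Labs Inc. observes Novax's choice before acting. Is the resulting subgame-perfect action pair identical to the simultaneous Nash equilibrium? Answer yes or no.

Backward induction with Novax moving first.
- W: BR = R0, leader payoff 1.
- X: BR = R2, leader payoff 8.
- Y: BR = R2, leader payoff -6.
- Z: BR = R0, leader payoff -4.
Maximizing over 1, 8, -6, -4, Novax chooses X. Subgame-perfect outcome: (R2, X) with payoffs (9, 8).
Now find the simultaneous Nash equilibrium.
Labs Inc.'s best replies: W→R0; X→R2; Y→R2; Z→R0.
Novax's best replies: R0→Y; R1→W; R2→X; R3→Z; R4→X.
Only (R2, X) has each player best-responding; Nash payoffs (9, 8).
Sequential outcome (R2, X) coincides with the Nash profile (R2, X).

yes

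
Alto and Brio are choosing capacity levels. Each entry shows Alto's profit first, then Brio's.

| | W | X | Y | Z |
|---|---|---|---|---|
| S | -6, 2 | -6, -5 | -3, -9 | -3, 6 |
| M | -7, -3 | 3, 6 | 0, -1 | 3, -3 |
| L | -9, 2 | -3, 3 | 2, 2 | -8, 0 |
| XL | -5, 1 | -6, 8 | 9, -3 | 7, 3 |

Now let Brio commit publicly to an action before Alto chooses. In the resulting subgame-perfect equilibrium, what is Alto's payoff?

3

Backward induction with Brio moving first.
- W: Alto compares -6, -7, -9, -5 and picks XL; Brio would get 1.
- X: Alto compares -6, 3, -3, -6 and picks M; Brio would get 6.
- Y: Alto compares -3, 0, 2, 9 and picks XL; Brio would get -3.
- Z: Alto compares -3, 3, -8, 7 and picks XL; Brio would get 3.
Among 1, 6, -3, 3, the best is 6 at X. Subgame-perfect outcome: (M, X) with payoffs (3, 6).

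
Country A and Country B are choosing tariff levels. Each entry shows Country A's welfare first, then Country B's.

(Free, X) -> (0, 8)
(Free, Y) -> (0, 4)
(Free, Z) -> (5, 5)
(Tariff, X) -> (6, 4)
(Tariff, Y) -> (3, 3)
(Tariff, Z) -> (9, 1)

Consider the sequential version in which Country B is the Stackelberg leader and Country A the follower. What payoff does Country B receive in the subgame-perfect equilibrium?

4

Work backward from Country A's decision.
- X → Country A plays Tariff (best of 0, 6); Country B gets 4.
- Y → Country A plays Tariff (best of 0, 3); Country B gets 3.
- Z → Country A plays Tariff (best of 5, 9); Country B gets 1.
Maximizing over 4, 3, 1, Country B chooses X. Subgame-perfect outcome: (Tariff, X) with payoffs (6, 4).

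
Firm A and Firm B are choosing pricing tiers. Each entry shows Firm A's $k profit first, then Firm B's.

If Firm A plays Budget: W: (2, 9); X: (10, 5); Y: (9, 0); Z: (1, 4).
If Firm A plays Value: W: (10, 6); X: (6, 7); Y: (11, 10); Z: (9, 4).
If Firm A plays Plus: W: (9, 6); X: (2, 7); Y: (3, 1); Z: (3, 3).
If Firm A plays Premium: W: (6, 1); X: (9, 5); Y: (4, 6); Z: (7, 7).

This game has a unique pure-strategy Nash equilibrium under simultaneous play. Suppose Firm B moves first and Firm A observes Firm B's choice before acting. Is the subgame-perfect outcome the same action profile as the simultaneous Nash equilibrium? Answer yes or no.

Firm A best-responds to each possible Firm B move:
- W: BR = Value, leader payoff 6.
- X: BR = Budget, leader payoff 5.
- Y: BR = Value, leader payoff 10.
- Z: BR = Value, leader payoff 4.
Firm B's induced payoffs are 6, 5, 10, 4, so Firm B commits to Y. Subgame-perfect outcome: (Value, Y) with payoffs (11, 10).
Under simultaneous play:
Firm A's best replies: W→Value; X→Budget; Y→Value; Z→Value.
Firm B's best replies: Budget→W; Value→Y; Plus→X; Premium→Z.
The unique mutual best reply is (Value, Y), giving (11, 10).
Sequential outcome (Value, Y) coincides with the Nash profile (Value, Y).

yes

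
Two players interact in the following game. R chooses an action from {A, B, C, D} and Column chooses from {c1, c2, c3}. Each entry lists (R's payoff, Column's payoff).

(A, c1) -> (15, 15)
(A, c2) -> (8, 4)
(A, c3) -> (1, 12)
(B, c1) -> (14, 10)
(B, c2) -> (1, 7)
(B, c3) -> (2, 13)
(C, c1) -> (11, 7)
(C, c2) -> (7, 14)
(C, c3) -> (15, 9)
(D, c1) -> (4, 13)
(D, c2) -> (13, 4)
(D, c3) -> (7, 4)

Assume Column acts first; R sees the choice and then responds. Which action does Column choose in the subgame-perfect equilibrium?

c1

Backward induction with Column moving first.
- c1: R compares 15, 14, 11, 4 and picks A; Column would get 15.
- c2: R compares 8, 1, 7, 13 and picks D; Column would get 4.
- c3: R compares 1, 2, 15, 7 and picks C; Column would get 9.
Among 15, 4, 9, the best is 15 at c1. Subgame-perfect outcome: (A, c1) with payoffs (15, 15).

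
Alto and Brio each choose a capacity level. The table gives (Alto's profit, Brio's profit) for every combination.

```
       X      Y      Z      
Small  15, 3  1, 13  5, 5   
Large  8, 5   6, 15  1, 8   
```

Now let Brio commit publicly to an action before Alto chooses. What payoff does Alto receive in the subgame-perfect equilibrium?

6

Solve by backward induction (Brio leads).
- X: BR = Small, leader payoff 3.
- Y: BR = Large, leader payoff 15.
- Z: BR = Small, leader payoff 5.
Brio's induced payoffs are 3, 15, 5, so Brio commits to Y. Subgame-perfect outcome: (Large, Y) with payoffs (6, 15).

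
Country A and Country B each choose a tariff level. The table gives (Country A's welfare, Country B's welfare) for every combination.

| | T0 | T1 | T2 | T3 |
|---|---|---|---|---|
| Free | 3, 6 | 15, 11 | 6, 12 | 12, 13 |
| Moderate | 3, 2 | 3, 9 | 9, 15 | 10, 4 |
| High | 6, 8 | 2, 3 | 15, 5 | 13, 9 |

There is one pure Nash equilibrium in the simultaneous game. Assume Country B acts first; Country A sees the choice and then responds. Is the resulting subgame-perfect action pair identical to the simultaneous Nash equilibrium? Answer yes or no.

Country A best-responds to each possible Country B move:
- T0 → Country A plays High (best of 3, 3, 6); Country B gets 8.
- T1 → Country A plays Free (best of 15, 3, 2); Country B gets 11.
- T2 → Country A plays High (best of 6, 9, 15); Country B gets 5.
- T3 → Country A plays High (best of 12, 10, 13); Country B gets 9.
Maximizing over 8, 11, 5, 9, Country B chooses T1. Subgame-perfect outcome: (Free, T1) with payoffs (15, 11).
Under simultaneous play:
Country A's best replies: T0→High; T1→Free; T2→High; T3→High.
Country B's best replies: Free→T3; Moderate→T2; High→T3.
Only (High, T3) has each player best-responding; Nash payoffs (13, 9).
Sequential outcome (Free, T1) differs from the Nash profile (High, T3).

no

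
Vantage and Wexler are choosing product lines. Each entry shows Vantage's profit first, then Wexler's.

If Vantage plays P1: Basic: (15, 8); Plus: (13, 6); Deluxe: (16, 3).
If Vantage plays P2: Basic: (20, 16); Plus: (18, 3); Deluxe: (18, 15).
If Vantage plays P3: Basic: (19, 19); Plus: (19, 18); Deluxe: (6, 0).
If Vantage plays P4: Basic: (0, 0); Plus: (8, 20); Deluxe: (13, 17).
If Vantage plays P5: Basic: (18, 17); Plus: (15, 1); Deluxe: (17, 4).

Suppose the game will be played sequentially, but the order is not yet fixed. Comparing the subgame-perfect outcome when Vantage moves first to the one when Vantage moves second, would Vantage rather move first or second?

first

If Vantage leads: Wexler's best replies are P1→Basic, P2→Basic, P3→Basic, P4→Plus, P5→Basic; Vantage's induced payoffs 15, 20, 19, 8, 18; outcome (P2, Basic), payoffs (20, 16).
If Wexler leads: Vantage's best replies are Basic→P2, Plus→P3, Deluxe→P2; Wexler's induced payoffs 16, 18, 15; outcome (P3, Plus), payoffs (19, 18).
Vantage gets 20 moving first and 19 moving second, so Vantage prefers to move first.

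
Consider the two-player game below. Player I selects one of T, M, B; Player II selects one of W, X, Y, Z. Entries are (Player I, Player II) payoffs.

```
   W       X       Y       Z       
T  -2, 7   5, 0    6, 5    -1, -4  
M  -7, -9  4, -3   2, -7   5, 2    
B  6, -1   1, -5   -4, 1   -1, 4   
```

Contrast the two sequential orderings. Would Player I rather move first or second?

second

If Player I leads: Player II's best replies are T→W, M→Z, B→Z; Player I's induced payoffs -2, 5, -1; outcome (M, Z), payoffs (5, 2).
If Player II leads: Player I's best replies are W→B, X→T, Y→T, Z→M; Player II's induced payoffs -1, 0, 5, 2; outcome (T, Y), payoffs (6, 5).
Player I gets 5 moving first and 6 moving second, so Player I prefers to move second.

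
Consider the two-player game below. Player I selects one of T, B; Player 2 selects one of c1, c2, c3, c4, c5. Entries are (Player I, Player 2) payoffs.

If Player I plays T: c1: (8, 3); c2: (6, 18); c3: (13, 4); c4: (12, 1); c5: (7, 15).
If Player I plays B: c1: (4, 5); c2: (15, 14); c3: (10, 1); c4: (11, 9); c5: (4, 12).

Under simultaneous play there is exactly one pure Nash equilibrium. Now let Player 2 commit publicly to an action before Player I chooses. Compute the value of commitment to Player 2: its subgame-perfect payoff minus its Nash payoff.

Player I best-responds to each possible Player 2 move:
- c1: Player I compares 8, 4 and picks T; Player 2 would get 3.
- c2: Player I compares 6, 15 and picks B; Player 2 would get 14.
- c3: Player I compares 13, 10 and picks T; Player 2 would get 4.
- c4: Player I compares 12, 11 and picks T; Player 2 would get 1.
- c5: Player I compares 7, 4 and picks T; Player 2 would get 15.
Maximizing over 3, 14, 4, 1, 15, Player 2 chooses c5. Subgame-perfect outcome: (T, c5) with payoffs (7, 15).
Now find the simultaneous Nash equilibrium.
Player I's best replies: c1→T; c2→B; c3→T; c4→T; c5→T.
Player 2's best replies: T→c2; B→c2.
Only (B, c2) has each player best-responding; Nash payoffs (15, 14).
Player 2's commitment gain: 15 − 14 = 1.

1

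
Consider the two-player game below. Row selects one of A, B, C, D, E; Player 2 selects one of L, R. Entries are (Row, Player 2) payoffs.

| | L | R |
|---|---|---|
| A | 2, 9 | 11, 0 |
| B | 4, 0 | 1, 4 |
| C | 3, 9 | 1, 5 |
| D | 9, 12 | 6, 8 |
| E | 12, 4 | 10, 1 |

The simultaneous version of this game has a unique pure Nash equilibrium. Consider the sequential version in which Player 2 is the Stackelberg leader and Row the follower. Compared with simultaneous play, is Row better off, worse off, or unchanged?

unchanged

Backward induction with Player 2 moving first.
- L → Row plays E (best of 2, 4, 3, 9, 12); Player 2 gets 4.
- R → Row plays A (best of 11, 1, 1, 6, 10); Player 2 gets 0.
Player 2's induced payoffs are 4, 0, so Player 2 commits to L. Subgame-perfect outcome: (E, L) with payoffs (12, 4).
Now find the simultaneous Nash equilibrium.
Row's best replies: L→E; R→A.
Player 2's best replies: A→L; B→R; C→L; D→L; E→L.
The unique mutual best reply is (E, L), giving (12, 4).
Row earns 12 sequentially versus 12 at the Nash outcome: unchanged.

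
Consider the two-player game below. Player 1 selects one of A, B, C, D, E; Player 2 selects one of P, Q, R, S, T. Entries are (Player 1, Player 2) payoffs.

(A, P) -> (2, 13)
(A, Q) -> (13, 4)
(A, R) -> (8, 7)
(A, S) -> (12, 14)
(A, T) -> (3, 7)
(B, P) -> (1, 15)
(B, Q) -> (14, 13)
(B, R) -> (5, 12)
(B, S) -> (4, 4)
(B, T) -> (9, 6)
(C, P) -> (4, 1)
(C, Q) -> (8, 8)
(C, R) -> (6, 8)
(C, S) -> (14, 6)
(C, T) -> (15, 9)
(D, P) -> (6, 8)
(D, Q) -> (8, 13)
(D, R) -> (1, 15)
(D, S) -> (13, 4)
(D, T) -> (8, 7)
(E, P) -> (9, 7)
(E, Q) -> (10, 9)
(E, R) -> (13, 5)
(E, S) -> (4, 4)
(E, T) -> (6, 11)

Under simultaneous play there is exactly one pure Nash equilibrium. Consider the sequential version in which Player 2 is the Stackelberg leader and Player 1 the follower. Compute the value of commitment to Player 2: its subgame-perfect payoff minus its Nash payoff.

4

Backward induction with Player 2 moving first.
- P: BR = E, leader payoff 7.
- Q: BR = B, leader payoff 13.
- R: BR = E, leader payoff 5.
- S: BR = C, leader payoff 6.
- T: BR = C, leader payoff 9.
Maximizing over 7, 13, 5, 6, 9, Player 2 chooses Q. Subgame-perfect outcome: (B, Q) with payoffs (14, 13).
For the simultaneous game, intersect best replies.
Player 1's best replies: P→E; Q→B; R→E; S→C; T→C.
Player 2's best replies: A→S; B→P; C→T; D→R; E→T.
The unique mutual best reply is (C, T), giving (15, 9).
Player 2's commitment gain: 13 − 9 = 4.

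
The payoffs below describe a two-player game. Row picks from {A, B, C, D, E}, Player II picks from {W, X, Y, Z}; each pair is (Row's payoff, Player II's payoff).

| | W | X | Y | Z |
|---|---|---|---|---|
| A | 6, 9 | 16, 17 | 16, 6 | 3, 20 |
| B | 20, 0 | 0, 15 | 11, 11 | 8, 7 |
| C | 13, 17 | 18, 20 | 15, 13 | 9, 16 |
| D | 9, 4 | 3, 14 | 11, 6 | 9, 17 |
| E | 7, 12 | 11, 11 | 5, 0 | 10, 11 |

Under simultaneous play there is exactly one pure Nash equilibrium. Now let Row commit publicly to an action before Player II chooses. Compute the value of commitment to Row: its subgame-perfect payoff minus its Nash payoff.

Work backward from Player II's decision.
- A: Player II compares 9, 17, 6, 20 and picks Z; Row would get 3.
- B: Player II compares 0, 15, 11, 7 and picks X; Row would get 0.
- C: Player II compares 17, 20, 13, 16 and picks X; Row would get 18.
- D: Player II compares 4, 14, 6, 17 and picks Z; Row would get 9.
- E: Player II compares 12, 11, 0, 11 and picks W; Row would get 7.
Among 3, 0, 18, 9, 7, the best is 18 at C. Subgame-perfect outcome: (C, X) with payoffs (18, 20).
Under simultaneous play:
Row's best replies: W→B; X→C; Y→A; Z→E.
Player II's best replies: A→Z; B→X; C→X; D→Z; E→W.
The unique mutual best reply is (C, X), giving (18, 20).
Row's commitment gain: 18 − 18 = 0.

0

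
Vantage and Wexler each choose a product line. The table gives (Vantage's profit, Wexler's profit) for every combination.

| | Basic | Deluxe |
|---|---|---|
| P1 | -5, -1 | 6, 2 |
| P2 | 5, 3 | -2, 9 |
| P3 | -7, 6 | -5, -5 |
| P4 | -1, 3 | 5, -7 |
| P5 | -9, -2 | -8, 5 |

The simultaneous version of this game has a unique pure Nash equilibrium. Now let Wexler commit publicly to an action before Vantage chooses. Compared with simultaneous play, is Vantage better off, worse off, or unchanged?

Backward induction with Wexler moving first.
- Basic: BR = P2, leader payoff 3.
- Deluxe: BR = P1, leader payoff 2.
Among 3, 2, the best is 3 at Basic. Subgame-perfect outcome: (P2, Basic) with payoffs (5, 3).
Under simultaneous play:
Vantage's best replies: Basic→P2; Deluxe→P1.
Wexler's best replies: P1→Deluxe; P2→Deluxe; P3→Basic; P4→Basic; P5→Deluxe.
Only (P1, Deluxe) has each player best-responding; Nash payoffs (6, 2).
Vantage earns 5 sequentially versus 6 at the Nash outcome: worse off.

worse off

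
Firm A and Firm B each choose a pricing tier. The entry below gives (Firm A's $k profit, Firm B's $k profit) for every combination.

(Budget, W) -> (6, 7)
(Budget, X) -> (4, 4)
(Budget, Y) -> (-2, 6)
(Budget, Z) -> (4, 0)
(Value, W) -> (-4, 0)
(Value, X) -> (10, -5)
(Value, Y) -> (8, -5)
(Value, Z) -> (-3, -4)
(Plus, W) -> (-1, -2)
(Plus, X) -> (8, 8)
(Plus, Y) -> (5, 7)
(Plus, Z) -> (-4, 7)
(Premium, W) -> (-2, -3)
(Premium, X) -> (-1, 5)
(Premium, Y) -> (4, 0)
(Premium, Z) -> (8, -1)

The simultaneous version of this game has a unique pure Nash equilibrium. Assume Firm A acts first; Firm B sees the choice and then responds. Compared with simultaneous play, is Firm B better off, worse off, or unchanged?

Backward induction with Firm A moving first.
- Budget: BR = W, leader payoff 6.
- Value: BR = W, leader payoff -4.
- Plus: BR = X, leader payoff 8.
- Premium: BR = X, leader payoff -1.
Firm A's induced payoffs are 6, -4, 8, -1, so Firm A commits to Plus. Subgame-perfect outcome: (Plus, X) with payoffs (8, 8).
Now find the simultaneous Nash equilibrium.
Firm A's best replies: W→Budget; X→Value; Y→Value; Z→Premium.
Firm B's best replies: Budget→W; Value→W; Plus→X; Premium→X.
The unique mutual best reply is (Budget, W), giving (6, 7).
Firm B earns 8 sequentially versus 7 at the Nash outcome: better off.

better off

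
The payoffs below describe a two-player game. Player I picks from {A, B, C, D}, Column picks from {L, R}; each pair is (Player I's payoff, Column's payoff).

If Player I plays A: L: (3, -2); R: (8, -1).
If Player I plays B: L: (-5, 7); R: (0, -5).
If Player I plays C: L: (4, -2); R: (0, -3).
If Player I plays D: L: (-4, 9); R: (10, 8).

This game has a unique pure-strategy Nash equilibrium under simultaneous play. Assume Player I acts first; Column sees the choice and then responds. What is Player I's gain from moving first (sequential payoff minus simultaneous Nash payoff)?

Backward induction with Player I moving first.
- A → Column plays R (best of -2, -1); Player I gets 8.
- B → Column plays L (best of 7, -5); Player I gets -5.
- C → Column plays L (best of -2, -3); Player I gets 4.
- D → Column plays L (best of 9, 8); Player I gets -4.
Among 8, -5, 4, -4, the best is 8 at A. Subgame-perfect outcome: (A, R) with payoffs (8, -1).
Under simultaneous play:
Player I's best replies: L→C; R→D.
Column's best replies: A→R; B→L; C→L; D→L.
Only (C, L) has each player best-responding; Nash payoffs (4, -2).
Player I's commitment gain: 8 − 4 = 4.

4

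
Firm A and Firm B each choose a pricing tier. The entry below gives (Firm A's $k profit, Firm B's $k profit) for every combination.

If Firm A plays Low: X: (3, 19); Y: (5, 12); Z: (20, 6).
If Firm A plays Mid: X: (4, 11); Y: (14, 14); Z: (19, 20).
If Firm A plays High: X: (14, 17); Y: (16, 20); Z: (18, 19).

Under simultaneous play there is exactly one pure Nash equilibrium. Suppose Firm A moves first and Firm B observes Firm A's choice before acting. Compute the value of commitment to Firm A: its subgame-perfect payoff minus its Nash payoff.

Firm B best-responds to each possible Firm A move:
- Low: BR = X, leader payoff 3.
- Mid: BR = Z, leader payoff 19.
- High: BR = Y, leader payoff 16.
Among 3, 19, 16, the best is 19 at Mid. Subgame-perfect outcome: (Mid, Z) with payoffs (19, 20).
Now find the simultaneous Nash equilibrium.
Firm A's best replies: X→High; Y→High; Z→Low.
Firm B's best replies: Low→X; Mid→Z; High→Y.
The unique mutual best reply is (High, Y), giving (16, 20).
Firm A's commitment gain: 19 − 16 = 3.

3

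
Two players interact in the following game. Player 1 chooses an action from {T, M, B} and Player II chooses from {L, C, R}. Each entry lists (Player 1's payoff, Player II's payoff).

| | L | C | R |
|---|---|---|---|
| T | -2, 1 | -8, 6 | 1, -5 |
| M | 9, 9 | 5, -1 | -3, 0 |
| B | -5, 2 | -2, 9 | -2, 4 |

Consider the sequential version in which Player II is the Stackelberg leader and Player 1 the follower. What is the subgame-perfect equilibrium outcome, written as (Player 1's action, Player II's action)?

Work backward from Player 1's decision.
- L: Player 1 compares -2, 9, -5 and picks M; Player II would get 9.
- C: Player 1 compares -8, 5, -2 and picks M; Player II would get -1.
- R: Player 1 compares 1, -3, -2 and picks T; Player II would get -5.
Player II's induced payoffs are 9, -1, -5, so Player II commits to L. Subgame-perfect outcome: (M, L) with payoffs (9, 9).

(M, L)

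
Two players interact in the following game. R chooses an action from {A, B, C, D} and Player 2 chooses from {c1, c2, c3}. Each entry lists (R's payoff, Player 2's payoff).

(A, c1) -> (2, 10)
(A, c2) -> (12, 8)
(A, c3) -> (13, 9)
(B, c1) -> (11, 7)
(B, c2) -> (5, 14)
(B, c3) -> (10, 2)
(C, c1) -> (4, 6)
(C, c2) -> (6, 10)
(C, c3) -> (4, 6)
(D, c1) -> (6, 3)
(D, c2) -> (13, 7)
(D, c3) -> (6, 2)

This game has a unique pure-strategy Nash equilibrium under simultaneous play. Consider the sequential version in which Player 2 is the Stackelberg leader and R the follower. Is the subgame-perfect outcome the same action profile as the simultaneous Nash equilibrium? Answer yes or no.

no

Backward induction with Player 2 moving first.
- c1: R compares 2, 11, 4, 6 and picks B; Player 2 would get 7.
- c2: R compares 12, 5, 6, 13 and picks D; Player 2 would get 7.
- c3: R compares 13, 10, 4, 6 and picks A; Player 2 would get 9.
Among 7, 7, 9, the best is 9 at c3. Subgame-perfect outcome: (A, c3) with payoffs (13, 9).
Now find the simultaneous Nash equilibrium.
R's best replies: c1→B; c2→D; c3→A.
Player 2's best replies: A→c1; B→c2; C→c2; D→c2.
Only (D, c2) has each player best-responding; Nash payoffs (13, 7).
Sequential outcome (A, c3) differs from the Nash profile (D, c2).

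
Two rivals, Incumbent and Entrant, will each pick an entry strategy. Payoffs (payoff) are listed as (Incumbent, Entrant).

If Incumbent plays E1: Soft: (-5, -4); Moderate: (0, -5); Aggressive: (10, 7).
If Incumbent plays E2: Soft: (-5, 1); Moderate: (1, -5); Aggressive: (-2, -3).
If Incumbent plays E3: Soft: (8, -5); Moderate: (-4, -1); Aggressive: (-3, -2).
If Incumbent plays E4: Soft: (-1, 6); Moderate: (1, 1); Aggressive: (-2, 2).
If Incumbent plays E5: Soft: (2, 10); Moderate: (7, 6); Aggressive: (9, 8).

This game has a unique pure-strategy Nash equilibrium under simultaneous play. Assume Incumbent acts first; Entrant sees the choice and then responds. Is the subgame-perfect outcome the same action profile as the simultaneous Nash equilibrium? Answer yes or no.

Solve by backward induction (Incumbent leads).
- E1: Entrant compares -4, -5, 7 and picks Aggressive; Incumbent would get 10.
- E2: Entrant compares 1, -5, -3 and picks Soft; Incumbent would get -5.
- E3: Entrant compares -5, -1, -2 and picks Moderate; Incumbent would get -4.
- E4: Entrant compares 6, 1, 2 and picks Soft; Incumbent would get -1.
- E5: Entrant compares 10, 6, 8 and picks Soft; Incumbent would get 2.
Incumbent's induced payoffs are 10, -5, -4, -1, 2, so Incumbent commits to E1. Subgame-perfect outcome: (E1, Aggressive) with payoffs (10, 7).
Under simultaneous play:
Incumbent's best replies: Soft→E3; Moderate→E5; Aggressive→E1.
Entrant's best replies: E1→Aggressive; E2→Soft; E3→Moderate; E4→Soft; E5→Soft.
Only (E1, Aggressive) has each player best-responding; Nash payoffs (10, 7).
Sequential outcome (E1, Aggressive) coincides with the Nash profile (E1, Aggressive).

yes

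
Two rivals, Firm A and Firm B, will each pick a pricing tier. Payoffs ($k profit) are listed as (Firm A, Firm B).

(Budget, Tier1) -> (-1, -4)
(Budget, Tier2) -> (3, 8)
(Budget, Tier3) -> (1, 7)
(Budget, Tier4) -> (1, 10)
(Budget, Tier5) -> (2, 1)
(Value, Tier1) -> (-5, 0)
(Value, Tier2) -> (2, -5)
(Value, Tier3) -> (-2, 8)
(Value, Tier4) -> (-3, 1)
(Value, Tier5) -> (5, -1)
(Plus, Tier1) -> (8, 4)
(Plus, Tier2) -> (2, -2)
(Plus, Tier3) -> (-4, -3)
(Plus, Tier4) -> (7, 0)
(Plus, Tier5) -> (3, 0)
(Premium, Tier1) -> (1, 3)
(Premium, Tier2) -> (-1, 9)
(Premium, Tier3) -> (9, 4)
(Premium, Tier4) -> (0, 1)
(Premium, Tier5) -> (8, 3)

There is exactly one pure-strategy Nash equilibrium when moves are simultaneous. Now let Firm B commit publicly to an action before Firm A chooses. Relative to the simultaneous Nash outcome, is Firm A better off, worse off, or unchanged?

Firm A best-responds to each possible Firm B move:
- Tier1 → Firm A plays Plus (best of -1, -5, 8, 1); Firm B gets 4.
- Tier2 → Firm A plays Budget (best of 3, 2, 2, -1); Firm B gets 8.
- Tier3 → Firm A plays Premium (best of 1, -2, -4, 9); Firm B gets 4.
- Tier4 → Firm A plays Plus (best of 1, -3, 7, 0); Firm B gets 0.
- Tier5 → Firm A plays Premium (best of 2, 5, 3, 8); Firm B gets 3.
Among 4, 8, 4, 0, 3, the best is 8 at Tier2. Subgame-perfect outcome: (Budget, Tier2) with payoffs (3, 8).
For the simultaneous game, intersect best replies.
Firm A's best replies: Tier1→Plus; Tier2→Budget; Tier3→Premium; Tier4→Plus; Tier5→Premium.
Firm B's best replies: Budget→Tier4; Value→Tier3; Plus→Tier1; Premium→Tier2.
The unique mutual best reply is (Plus, Tier1), giving (8, 4).
Firm A earns 3 sequentially versus 8 at the Nash outcome: worse off.

worse off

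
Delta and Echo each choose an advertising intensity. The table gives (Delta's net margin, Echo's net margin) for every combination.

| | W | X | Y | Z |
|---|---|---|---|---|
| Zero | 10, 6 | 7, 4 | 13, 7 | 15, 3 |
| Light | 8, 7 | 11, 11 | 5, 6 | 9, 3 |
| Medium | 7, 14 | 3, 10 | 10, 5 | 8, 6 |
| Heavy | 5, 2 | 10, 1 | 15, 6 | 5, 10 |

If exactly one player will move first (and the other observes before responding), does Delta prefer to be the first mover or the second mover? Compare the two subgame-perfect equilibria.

first

If Delta leads: Echo's best replies are Zero→Y, Light→X, Medium→W, Heavy→Z; Delta's induced payoffs 13, 11, 7, 5; outcome (Zero, Y), payoffs (13, 7).
If Echo leads: Delta's best replies are W→Zero, X→Light, Y→Heavy, Z→Zero; Echo's induced payoffs 6, 11, 6, 3; outcome (Light, X), payoffs (11, 11).
Delta gets 13 moving first and 11 moving second, so Delta prefers to move first.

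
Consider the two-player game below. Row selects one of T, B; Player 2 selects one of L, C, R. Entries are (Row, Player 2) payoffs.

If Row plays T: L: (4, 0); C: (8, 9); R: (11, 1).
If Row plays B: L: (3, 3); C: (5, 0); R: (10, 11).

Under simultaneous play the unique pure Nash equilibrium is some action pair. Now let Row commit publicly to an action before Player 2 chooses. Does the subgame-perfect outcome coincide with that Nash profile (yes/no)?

Backward induction with Row moving first.
- T: Player 2 compares 0, 9, 1 and picks C; Row would get 8.
- B: Player 2 compares 3, 0, 11 and picks R; Row would get 10.
Among 8, 10, the best is 10 at B. Subgame-perfect outcome: (B, R) with payoffs (10, 11).
For the simultaneous game, intersect best replies.
Row's best replies: L→T; C→T; R→T.
Player 2's best replies: T→C; B→R.
The unique mutual best reply is (T, C), giving (8, 9).
Sequential outcome (B, R) differs from the Nash profile (T, C).

no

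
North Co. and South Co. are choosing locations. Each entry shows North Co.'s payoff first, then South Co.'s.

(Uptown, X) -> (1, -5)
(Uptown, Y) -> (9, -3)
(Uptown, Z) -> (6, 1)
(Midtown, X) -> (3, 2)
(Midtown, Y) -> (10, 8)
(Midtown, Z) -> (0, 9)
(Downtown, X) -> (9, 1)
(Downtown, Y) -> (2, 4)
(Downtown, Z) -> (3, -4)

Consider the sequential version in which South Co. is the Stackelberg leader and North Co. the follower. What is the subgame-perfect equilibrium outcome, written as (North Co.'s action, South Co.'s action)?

North Co. best-responds to each possible South Co. move:
- X: North Co. compares 1, 3, 9 and picks Downtown; South Co. would get 1.
- Y: North Co. compares 9, 10, 2 and picks Midtown; South Co. would get 8.
- Z: North Co. compares 6, 0, 3 and picks Uptown; South Co. would get 1.
South Co.'s induced payoffs are 1, 8, 1, so South Co. commits to Y. Subgame-perfect outcome: (Midtown, Y) with payoffs (10, 8).

(Midtown, Y)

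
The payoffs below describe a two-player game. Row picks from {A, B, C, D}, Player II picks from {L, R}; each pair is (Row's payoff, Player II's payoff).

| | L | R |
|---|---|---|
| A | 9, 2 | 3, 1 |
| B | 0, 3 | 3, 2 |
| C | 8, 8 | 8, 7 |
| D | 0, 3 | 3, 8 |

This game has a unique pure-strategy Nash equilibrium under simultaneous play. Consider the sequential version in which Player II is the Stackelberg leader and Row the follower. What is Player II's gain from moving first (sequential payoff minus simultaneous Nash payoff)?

Backward induction with Player II moving first.
- L: BR = A, leader payoff 2.
- R: BR = C, leader payoff 7.
Player II's induced payoffs are 2, 7, so Player II commits to R. Subgame-perfect outcome: (C, R) with payoffs (8, 7).
Now find the simultaneous Nash equilibrium.
Row's best replies: L→A; R→C.
Player II's best replies: A→L; B→L; C→L; D→R.
Only (A, L) has each player best-responding; Nash payoffs (9, 2).
Player II's commitment gain: 7 − 2 = 5.

5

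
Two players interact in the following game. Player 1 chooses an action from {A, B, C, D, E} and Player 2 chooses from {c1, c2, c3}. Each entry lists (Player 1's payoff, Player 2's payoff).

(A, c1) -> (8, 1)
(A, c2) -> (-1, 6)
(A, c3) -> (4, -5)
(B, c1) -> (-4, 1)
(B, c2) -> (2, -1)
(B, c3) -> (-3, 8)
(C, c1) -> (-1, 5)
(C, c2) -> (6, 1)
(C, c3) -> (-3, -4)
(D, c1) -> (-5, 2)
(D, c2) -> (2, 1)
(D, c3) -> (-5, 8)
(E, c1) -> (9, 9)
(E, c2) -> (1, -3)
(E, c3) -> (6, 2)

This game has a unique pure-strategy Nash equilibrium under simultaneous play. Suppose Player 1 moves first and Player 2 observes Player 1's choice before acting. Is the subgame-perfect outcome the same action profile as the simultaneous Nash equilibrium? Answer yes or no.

yes

Backward induction with Player 1 moving first.
- A: BR = c2, leader payoff -1.
- B: BR = c3, leader payoff -3.
- C: BR = c1, leader payoff -1.
- D: BR = c3, leader payoff -5.
- E: BR = c1, leader payoff 9.
Maximizing over -1, -3, -1, -5, 9, Player 1 chooses E. Subgame-perfect outcome: (E, c1) with payoffs (9, 9).
For the simultaneous game, intersect best replies.
Player 1's best replies: c1→E; c2→C; c3→E.
Player 2's best replies: A→c2; B→c3; C→c1; D→c3; E→c1.
The unique mutual best reply is (E, c1), giving (9, 9).
Sequential outcome (E, c1) coincides with the Nash profile (E, c1).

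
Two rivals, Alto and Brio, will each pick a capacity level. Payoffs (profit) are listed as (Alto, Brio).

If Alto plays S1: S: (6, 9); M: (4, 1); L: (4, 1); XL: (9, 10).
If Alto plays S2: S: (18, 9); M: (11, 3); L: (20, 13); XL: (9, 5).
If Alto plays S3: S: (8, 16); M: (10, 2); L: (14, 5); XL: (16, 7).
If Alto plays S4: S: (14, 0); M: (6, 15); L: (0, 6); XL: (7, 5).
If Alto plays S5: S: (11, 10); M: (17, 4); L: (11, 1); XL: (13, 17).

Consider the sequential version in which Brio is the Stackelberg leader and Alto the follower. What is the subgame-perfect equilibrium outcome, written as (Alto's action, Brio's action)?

Work backward from Alto's decision.
- S: Alto compares 6, 18, 8, 14, 11 and picks S2; Brio would get 9.
- M: Alto compares 4, 11, 10, 6, 17 and picks S5; Brio would get 4.
- L: Alto compares 4, 20, 14, 0, 11 and picks S2; Brio would get 13.
- XL: Alto compares 9, 9, 16, 7, 13 and picks S3; Brio would get 7.
Maximizing over 9, 4, 13, 7, Brio chooses L. Subgame-perfect outcome: (S2, L) with payoffs (20, 13).

(S2, L)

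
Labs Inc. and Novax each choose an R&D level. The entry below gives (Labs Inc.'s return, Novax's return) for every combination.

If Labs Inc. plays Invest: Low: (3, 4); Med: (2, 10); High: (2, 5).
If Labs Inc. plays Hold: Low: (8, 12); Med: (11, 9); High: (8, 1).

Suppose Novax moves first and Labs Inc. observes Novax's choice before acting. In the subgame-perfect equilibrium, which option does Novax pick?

Labs Inc. best-responds to each possible Novax move:
- Low: BR = Hold, leader payoff 12.
- Med: BR = Hold, leader payoff 9.
- High: BR = Hold, leader payoff 1.
Maximizing over 12, 9, 1, Novax chooses Low. Subgame-perfect outcome: (Hold, Low) with payoffs (8, 12).

Low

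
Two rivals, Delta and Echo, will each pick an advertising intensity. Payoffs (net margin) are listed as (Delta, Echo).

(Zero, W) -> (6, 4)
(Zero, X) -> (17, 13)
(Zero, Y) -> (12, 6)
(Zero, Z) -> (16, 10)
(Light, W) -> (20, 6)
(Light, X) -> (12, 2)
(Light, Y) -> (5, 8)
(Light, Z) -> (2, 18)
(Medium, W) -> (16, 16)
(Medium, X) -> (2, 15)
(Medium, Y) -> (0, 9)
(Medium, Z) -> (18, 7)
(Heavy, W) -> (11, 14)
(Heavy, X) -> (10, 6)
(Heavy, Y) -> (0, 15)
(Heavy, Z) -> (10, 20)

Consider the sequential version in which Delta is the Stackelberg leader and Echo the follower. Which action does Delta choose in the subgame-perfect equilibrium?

Work backward from Echo's decision.
- Zero → Echo plays X (best of 4, 13, 6, 10); Delta gets 17.
- Light → Echo plays Z (best of 6, 2, 8, 18); Delta gets 2.
- Medium → Echo plays W (best of 16, 15, 9, 7); Delta gets 16.
- Heavy → Echo plays Z (best of 14, 6, 15, 20); Delta gets 10.
Maximizing over 17, 2, 16, 10, Delta chooses Zero. Subgame-perfect outcome: (Zero, X) with payoffs (17, 13).

Zero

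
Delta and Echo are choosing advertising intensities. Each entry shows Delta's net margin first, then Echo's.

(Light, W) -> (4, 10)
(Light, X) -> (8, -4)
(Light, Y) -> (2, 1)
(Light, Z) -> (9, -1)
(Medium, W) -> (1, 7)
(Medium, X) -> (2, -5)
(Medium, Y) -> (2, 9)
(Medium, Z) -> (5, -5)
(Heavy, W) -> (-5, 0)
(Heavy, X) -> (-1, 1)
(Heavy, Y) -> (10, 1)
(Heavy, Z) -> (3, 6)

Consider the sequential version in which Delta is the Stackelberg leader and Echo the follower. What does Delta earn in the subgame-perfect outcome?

Solve by backward induction (Delta leads).
- Light: BR = W, leader payoff 4.
- Medium: BR = Y, leader payoff 2.
- Heavy: BR = Z, leader payoff 3.
Among 4, 2, 3, the best is 4 at Light. Subgame-perfect outcome: (Light, W) with payoffs (4, 10).

4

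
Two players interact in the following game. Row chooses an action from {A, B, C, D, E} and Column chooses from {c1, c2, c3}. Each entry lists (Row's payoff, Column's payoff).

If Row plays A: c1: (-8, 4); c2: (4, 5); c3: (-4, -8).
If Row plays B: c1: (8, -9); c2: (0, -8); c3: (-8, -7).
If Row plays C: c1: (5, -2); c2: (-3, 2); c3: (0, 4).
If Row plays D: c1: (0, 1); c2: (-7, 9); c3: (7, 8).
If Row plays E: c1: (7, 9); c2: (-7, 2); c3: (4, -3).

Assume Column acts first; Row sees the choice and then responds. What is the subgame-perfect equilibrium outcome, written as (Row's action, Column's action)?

(D, c3)

Work backward from Row's decision.
- c1: BR = B, leader payoff -9.
- c2: BR = A, leader payoff 5.
- c3: BR = D, leader payoff 8.
Column's induced payoffs are -9, 5, 8, so Column commits to c3. Subgame-perfect outcome: (D, c3) with payoffs (7, 8).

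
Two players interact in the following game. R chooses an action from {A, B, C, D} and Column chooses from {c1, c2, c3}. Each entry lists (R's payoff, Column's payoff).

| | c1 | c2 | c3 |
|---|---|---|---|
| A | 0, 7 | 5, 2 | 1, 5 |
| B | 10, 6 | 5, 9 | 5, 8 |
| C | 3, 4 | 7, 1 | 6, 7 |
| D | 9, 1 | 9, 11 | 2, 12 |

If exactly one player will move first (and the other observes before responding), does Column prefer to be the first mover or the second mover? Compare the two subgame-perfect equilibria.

first

If R leads: Column's best replies are A→c1, B→c2, C→c3, D→c3; R's induced payoffs 0, 5, 6, 2; outcome (C, c3), payoffs (6, 7).
If Column leads: R's best replies are c1→B, c2→D, c3→C; Column's induced payoffs 6, 11, 7; outcome (D, c2), payoffs (9, 11).
Column gets 11 moving first and 7 moving second, so Column prefers to move first.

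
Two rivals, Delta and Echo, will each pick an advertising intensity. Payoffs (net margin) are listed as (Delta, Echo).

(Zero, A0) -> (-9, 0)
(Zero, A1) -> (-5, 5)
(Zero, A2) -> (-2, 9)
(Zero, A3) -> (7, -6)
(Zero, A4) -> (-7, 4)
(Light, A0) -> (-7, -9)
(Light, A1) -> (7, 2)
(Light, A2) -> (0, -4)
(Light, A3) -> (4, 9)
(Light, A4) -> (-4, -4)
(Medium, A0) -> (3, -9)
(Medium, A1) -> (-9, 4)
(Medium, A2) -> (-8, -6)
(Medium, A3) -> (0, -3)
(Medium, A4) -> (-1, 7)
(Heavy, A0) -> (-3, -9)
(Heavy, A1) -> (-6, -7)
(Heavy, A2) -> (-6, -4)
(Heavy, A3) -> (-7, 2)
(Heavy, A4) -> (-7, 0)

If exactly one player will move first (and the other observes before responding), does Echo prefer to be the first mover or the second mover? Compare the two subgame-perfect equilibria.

second

If Delta leads: Echo's best replies are Zero→A2, Light→A3, Medium→A4, Heavy→A3; Delta's induced payoffs -2, 4, -1, -7; outcome (Light, A3), payoffs (4, 9).
If Echo leads: Delta's best replies are A0→Medium, A1→Light, A2→Light, A3→Zero, A4→Medium; Echo's induced payoffs -9, 2, -4, -6, 7; outcome (Medium, A4), payoffs (-1, 7).
Echo gets 7 moving first and 9 moving second, so Echo prefers to move second.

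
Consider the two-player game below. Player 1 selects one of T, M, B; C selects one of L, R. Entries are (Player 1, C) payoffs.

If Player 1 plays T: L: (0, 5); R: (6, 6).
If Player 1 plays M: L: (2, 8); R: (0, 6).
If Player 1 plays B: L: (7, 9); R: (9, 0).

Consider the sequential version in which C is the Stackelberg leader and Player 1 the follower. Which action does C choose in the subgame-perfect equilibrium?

L

Backward induction with C moving first.
- L: Player 1 compares 0, 2, 7 and picks B; C would get 9.
- R: Player 1 compares 6, 0, 9 and picks B; C would get 0.
Maximizing over 9, 0, C chooses L. Subgame-perfect outcome: (B, L) with payoffs (7, 9).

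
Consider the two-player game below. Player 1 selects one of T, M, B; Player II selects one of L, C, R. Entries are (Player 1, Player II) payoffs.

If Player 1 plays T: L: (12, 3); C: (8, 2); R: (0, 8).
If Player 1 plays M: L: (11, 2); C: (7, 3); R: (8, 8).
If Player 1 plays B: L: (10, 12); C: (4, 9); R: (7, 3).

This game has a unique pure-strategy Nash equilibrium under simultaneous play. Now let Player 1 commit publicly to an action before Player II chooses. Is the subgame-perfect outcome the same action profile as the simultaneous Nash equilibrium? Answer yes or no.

Work backward from Player II's decision.
- T: Player II compares 3, 2, 8 and picks R; Player 1 would get 0.
- M: Player II compares 2, 3, 8 and picks R; Player 1 would get 8.
- B: Player II compares 12, 9, 3 and picks L; Player 1 would get 10.
Maximizing over 0, 8, 10, Player 1 chooses B. Subgame-perfect outcome: (B, L) with payoffs (10, 12).
For the simultaneous game, intersect best replies.
Player 1's best replies: L→T; C→T; R→M.
Player II's best replies: T→R; M→R; B→L.
Only (M, R) has each player best-responding; Nash payoffs (8, 8).
Sequential outcome (B, L) differs from the Nash profile (M, R).

no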